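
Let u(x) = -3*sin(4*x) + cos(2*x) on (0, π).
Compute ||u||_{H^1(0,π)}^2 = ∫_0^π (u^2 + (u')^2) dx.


||u||_{H^1(0,π)}^2 = 79*π

u'(x) = -2*sin(2*x) - 12*cos(4*x).
Expand u² and (u')² and integrate term by term on (0, π), using: for integers n ≥ 1, ∫_0^π sin²(nx) dx = ∫_0^π cos²(nx) dx = π/2; for n ≠ n', ∫_0^π sin(nx)sin(n'x) dx = ∫_0^π cos(nx)cos(n'x) dx = 0; and by product-to-sum, ∫_0^π sin(nx)cos(n'x) dx = ½∫_0^π [sin((n+n')x) + sin((n−n')x)] dx, which is 0 when n+n' is even and 2n/(n²−n'²) when n+n' is odd (it need not vanish on (0, π)).
  u² squared terms: (-3)²·∫sin(4x)² dx = 9·π/2 = 9*π/2;  (1)²·∫cos(2x)² dx = 1·π/2 = π/2.
  u² cross terms: 2·(-3)·(1)·∫sin(4x)·cos(2x) dx = -6·(0) = 0.
  So ∫_0^π u² dx = 9*π/2 + π/2 + 0 = 5*π.
  (u')² squared terms: (-12)²·∫cos(4x)² dx = 144·π/2 = 72*π;  (-2)²·∫sin(2x)² dx = 4·π/2 = 2*π.
  (u')² cross terms: 2·(-12)·(-2)·∫cos(4x)·sin(2x) dx = 48·(0) = 0.
  So ∫_0^π (u')² dx = 72*π + 2*π + 0 = 74*π.
||u||_{H^1}^2 = (5*π) + (74*π) = 79*π.


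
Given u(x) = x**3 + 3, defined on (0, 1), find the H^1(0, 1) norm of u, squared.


||u||_{H^1}^2 = 871/70

The H^1 norm (squared) on an interval (0, L) is
  ||u||_{H^1}^2 = ∫_0^L u(x)^2 dx + ∫_0^L u'(x)^2 dx.
Compute u'(x) = 3*x**2.
Then u(x)^2 = x**6 + 6*x**3 + 9 and u'(x)^2 = 9*x**4.
Integrate each monomial from 0 to 1 using ∫_0^1 c·x^n dx = c·1^(n+1)/(n+1):
  ∫_0^1 u(x)^2 dx = ∫_0^1 (x^6 + 6*x^3 + 9) dx. Term by term:
    ∫_0^1 x^6 dx = 1/7;  ∫_0^1 6*x^3 dx = 3/2;  ∫_0^1 9 dx = 9.
  Sum: 1/7 + 3/2 + 9 = 149/14.
  ∫_0^1 u'(x)^2 dx = ∫_0^1 (9*x^4) dx. Term by term:
    ∫_0^1 9*x^4 dx = 9/5.
Adding: ||u||_{H^1}^2 = 149/14 + 9/5 = 871/70.


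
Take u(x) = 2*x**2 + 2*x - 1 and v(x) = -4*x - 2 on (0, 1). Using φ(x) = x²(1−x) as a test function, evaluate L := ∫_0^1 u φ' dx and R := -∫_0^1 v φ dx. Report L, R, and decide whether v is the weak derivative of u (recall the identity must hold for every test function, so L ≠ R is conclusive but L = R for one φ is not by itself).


LHS = -11/30, RHS = 11/30. No, v is not the weak derivative of u.

u(x) = 2*x**2 + 2*x - 1, classical derivative u'(x) = 4*x + 2.
φ(x) = x²(1−x), so φ'(x) = x*(2 - 3*x).
Note φ(0) = φ(1) = 0, so the boundary term u·φ vanishes.
LHS = ∫_0^1 u(x) φ'(x) dx = ∫_0^1 (-6*x^4 - 2*x^3 + 7*x^2 - 2*x) dx. Term by term:
  ∫_0^1 -6*x^4 dx = -6/5;  ∫_0^1 -2*x^3 dx = -1/2;  ∫_0^1 7*x^2 dx = 7/3;
  ∫_0^1 -2*x dx = -1.
Sum: -6/5 − 1/2 + 7/3 − 1 = -11/30.
So LHS = -11/30.
∫_0^1 v(x) φ(x) dx = ∫_0^1 (4*x^4 - 2*x^3 - 2*x^2) dx. Term by term:
  ∫_0^1 4*x^4 dx = 4/5;  ∫_0^1 -2*x^3 dx = -1/2;  ∫_0^1 -2*x^2 dx = -2/3.
Sum: 4/5 − 1/2 − 2/3 = -11/30.
So RHS = -∫_0^1 v(x) φ(x) dx = 11/30.
LHS − RHS = -11/15 ≠ 0, so the identity fails.
(For a valid weak derivative the identity must hold for EVERY test function, in particular this one. The failure shows v is NOT the weak derivative of u.)
Correct weak derivative would be u'(x) = 4*x + 2.


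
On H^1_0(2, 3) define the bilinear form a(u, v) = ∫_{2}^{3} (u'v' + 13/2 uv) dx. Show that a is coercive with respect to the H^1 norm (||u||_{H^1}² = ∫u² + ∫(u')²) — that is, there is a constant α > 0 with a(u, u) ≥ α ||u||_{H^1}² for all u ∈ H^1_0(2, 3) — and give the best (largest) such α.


α = 1

Coercivity of a(·,·) on H^1_0(2, 3) means a(u, u) ≥ α ||u||_{H^1}² for every u ∈ H^1_0.
The interval has length L = 1, and Poincaré/coercivity depend only on L. Here a(u, u) = ∫(u')² + (13/2)·∫u².
Here c = 13/2 ≥ 1, so a(u,u) = ∫(u')² + c∫u² ≥ ∫(u')² + ∫u² = ||u||_{H^1}², i.e. α = 1 works. No larger α is possible: a(u,u) ≥ α||u||_{H^1}² means (1−α)∫(u')² ≥ (α−c)∫u², and for the modes u_n = sin(nπ(x−x₀)/L) (x₀ the left endpoint) one has ∫u_n²/∫(u_n')² = (L/(nπ))² → 0, so a(u_n,u_n)/||u_n||_{H^1}² → 1. Hence the optimal constant is α = 1.
Therefore α = 1.


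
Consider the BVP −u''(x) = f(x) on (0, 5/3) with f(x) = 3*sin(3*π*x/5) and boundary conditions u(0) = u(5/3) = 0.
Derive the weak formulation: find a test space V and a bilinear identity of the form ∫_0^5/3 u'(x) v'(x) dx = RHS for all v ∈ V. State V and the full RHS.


V = H^1_0(0, 5/3) (so v(0) = v(5/3) = 0); weak form: ∫_0^5/3 u'v' dx = ∫_0^5/3 (3*sin(3*π*x/5)) v dx for all v ∈ V.

Multiply both sides by a test function v and integrate from 0 to 5/3:
  ∫_0^5/3 −u''(x) v(x) dx = ∫_0^5/3 f(x) v(x) dx.
Integrate the LHS by parts once:
  ∫_0^5/3 −u'' v dx = −[u'(x) v(x)]_0^5/3 + ∫_0^5/3 u'(x) v'(x) dx.
Thus ∫_0^5/3 u'(x) v'(x) dx = ∫_0^5/3 f(x) v(x) dx + [u'(x) v(x)]_0^5/3.
Choose V so that boundary terms are either known or forced to vanish.
u is Dirichlet: u(0) = u(5/3) = 0. Let V = H^1_0(0, 5/3); then v(0) = v(5/3) = 0, and [u' v]_0^5/3 = 0.
Weak formulation: find u (satisfying any essential BC) such that ∫_0^5/3 u'(x) v'(x) dx = ∫_0^5/3 f v dx for all v ∈ V.
Substituting f(x) = 3*sin(3*π*x/5), the right-hand side is ∫_0^5/3 (3*sin(3*π*x/5)) v dx.


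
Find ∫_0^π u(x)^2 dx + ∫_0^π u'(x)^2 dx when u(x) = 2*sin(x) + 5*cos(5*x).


||u||_{H^1(0,π)}^2 = 329*π

u'(x) = -25*sin(5*x) + 2*cos(x).
Expand u² and (u')² and integrate term by term on (0, π), using: for integers n ≥ 1, ∫_0^π sin²(nx) dx = ∫_0^π cos²(nx) dx = π/2; for n ≠ n', ∫_0^π sin(nx)sin(n'x) dx = ∫_0^π cos(nx)cos(n'x) dx = 0; and by product-to-sum, ∫_0^π sin(nx)cos(n'x) dx = ½∫_0^π [sin((n+n')x) + sin((n−n')x)] dx, which is 0 when n+n' is even and 2n/(n²−n'²) when n+n' is odd (it need not vanish on (0, π)).
  u² squared terms: (2)²·∫sin(x)² dx = 4·π/2 = 2*π;  (5)²·∫cos(5x)² dx = 25·π/2 = 25*π/2.
  u² cross terms: 2·(2)·(5)·∫sin(x)·cos(5x) dx = 20·(0) = 0.
  So ∫_0^π u² dx = 2*π + 25*π/2 + 0 = 29*π/2.
  (u')² squared terms: (-25)²·∫sin(5x)² dx = 625·π/2 = 625*π/2;  (2)²·∫cos(x)² dx = 4·π/2 = 2*π.
  (u')² cross terms: 2·(-25)·(2)·∫sin(5x)·cos(x) dx = -100·(0) = 0.
  So ∫_0^π (u')² dx = 625*π/2 + 2*π + 0 = 629*π/2.
||u||_{H^1}^2 = (29*π/2) + (629*π/2) = 329*π.


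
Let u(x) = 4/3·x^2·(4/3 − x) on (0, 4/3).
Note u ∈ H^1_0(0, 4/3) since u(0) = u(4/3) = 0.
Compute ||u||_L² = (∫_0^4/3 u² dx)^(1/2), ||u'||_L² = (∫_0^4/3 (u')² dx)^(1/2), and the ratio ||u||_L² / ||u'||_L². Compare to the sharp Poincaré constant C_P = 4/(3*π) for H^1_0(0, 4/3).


||u||_L² / ||u'||_L² = 2*sqrt(14)/21 < C_P = 4/(3*π).

u(x) = 4/3·x^2·(4/3 − x), so u'(x) = 4*x*(8 - 9*x)/9.
u(x) = 4/3·x^2·(4/3 − x) vanishes at x = 0 and x = 4/3, so u ∈ H^1_0(0, 4/3). Differentiate via the product rule and integrate the resulting polynomials term by term.
  ∫_0^4/3 u² dx = ∫_0^4/3 (16*x^6/9 - 128*x^5/27 + 256*x^4/81) dx. Term by term:
    ∫_0^4/3 16*x^6/9 dx = 262144/137781;  ∫_0^4/3 -128*x^5/27 dx = -262144/59049;  ∫_0^4/3 256*x^4/81 dx = 262144/98415.
  Sum: 262144/137781 − 262144/59049 + 262144/98415 = 262144/2066715.
  ∫_0^4/3 (u')² dx = ∫_0^4/3 (16*x^4 - 256*x^3/9 + 1024*x^2/81) dx. Term by term:
    ∫_0^4/3 16*x^4 dx = 16384/1215;  ∫_0^4/3 -256*x^3/9 dx = -16384/729;  ∫_0^4/3 1024*x^2/81 dx = 65536/6561.
  Sum: 16384/1215 − 16384/729 + 65536/6561 = 32768/32805.
∫_0^4/3 u² dx = 262144/2066715, so ||u||_L² = 512*sqrt(35)/8505.
∫_0^4/3 (u')² dx = 32768/32805, so ||u'||_L² = 128*sqrt(10)/405.
Ratio ||u||_L² / ||u'||_L² = 2*sqrt(14)/21.
Sharp Poincaré constant on H^1_0(0, 4/3) is C_P = L/π = 4/(3*π), achieved by sin(3*π/4·x).
A polynomial bump cannot attain the sharp Poincaré constant (only the first sine eigenfunction does), so the ratio is strictly less than C_P, consistent with ||u||_L² ≤ C_P ||u'||_L².


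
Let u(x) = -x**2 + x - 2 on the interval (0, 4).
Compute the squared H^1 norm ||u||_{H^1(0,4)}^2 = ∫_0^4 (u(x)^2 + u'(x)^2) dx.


||u||_{H^1}^2 = 1124/5

The H^1 norm (squared) on an interval (0, L) is
  ||u||_{H^1}^2 = ∫_0^L u(x)^2 dx + ∫_0^L u'(x)^2 dx.
Compute u'(x) = 1 - 2*x.
Then u(x)^2 = x**4 - 2*x**3 + 5*x**2 - 4*x + 4 and u'(x)^2 = 4*x**2 - 4*x + 1.
Integrate each monomial from 0 to 4 using ∫_0^4 c·x^n dx = c·4^(n+1)/(n+1):
  ∫_0^4 u(x)^2 dx = ∫_0^4 (x^4 - 2*x^3 + 5*x^2 - 4*x + 4) dx. Term by term:
    ∫_0^4 x^4 dx = 1024/5;  ∫_0^4 -2*x^3 dx = -128;  ∫_0^4 5*x^2 dx = 320/3;
    ∫_0^4 -4*x dx = -32;  ∫_0^4 4 dx = 16.
  Sum: 1024/5 − 128 + 320/3 − 32 + 16 = 2512/15.
  ∫_0^4 u'(x)^2 dx = ∫_0^4 (4*x^2 - 4*x + 1) dx. Term by term:
    ∫_0^4 4*x^2 dx = 256/3;  ∫_0^4 -4*x dx = -32;  ∫_0^4 1 dx = 4.
  Sum: 256/3 − 32 + 4 = 172/3.
Adding: ||u||_{H^1}^2 = 2512/15 + 172/3 = 1124/5.


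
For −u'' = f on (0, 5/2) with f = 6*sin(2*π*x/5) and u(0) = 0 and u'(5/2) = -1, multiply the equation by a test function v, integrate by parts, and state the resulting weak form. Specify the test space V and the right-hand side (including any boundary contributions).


V = {v ∈ H^1(0, 5/2) : v(0) = 0} (test functions vanish at x = 0 where u is specified); weak form: ∫_0^5/2 u'v' dx = ∫_0^5/2 (6*sin(2*π*x/5)) v dx − v(5/2) for all v ∈ V.

Multiply both sides by a test function v and integrate from 0 to 5/2:
  ∫_0^5/2 −u''(x) v(x) dx = ∫_0^5/2 f(x) v(x) dx.
Integrate the LHS by parts once:
  ∫_0^5/2 −u'' v dx = −[u'(x) v(x)]_0^5/2 + ∫_0^5/2 u'(x) v'(x) dx.
Thus ∫_0^5/2 u'(x) v'(x) dx = ∫_0^5/2 f(x) v(x) dx + [u'(x) v(x)]_0^5/2.
Choose V so that boundary terms are either known or forced to vanish.
Mixed BC: u(0) = 0 (Dirichlet) and u'(5/2) = -1 (Neumann). Define V = {v ∈ H^1(0, 5/2) : v(0) = 0}. Then [u' v]_0^5/2 = u'(5/2)·v(5/2) − u'(0)·0 = − v(5/2).
Weak formulation: find u (satisfying any essential BC) such that ∫_0^5/2 u'(x) v'(x) dx = ∫_0^5/2 f v dx − v(5/2) for all v ∈ V (Dirichlet at 0 absorbed into V; Neumann datum at x = 5/2 contributes the boundary term).
Substituting f(x) = 6*sin(2*π*x/5), the right-hand side is ∫_0^5/2 (6*sin(2*π*x/5)) v dx − v(5/2).


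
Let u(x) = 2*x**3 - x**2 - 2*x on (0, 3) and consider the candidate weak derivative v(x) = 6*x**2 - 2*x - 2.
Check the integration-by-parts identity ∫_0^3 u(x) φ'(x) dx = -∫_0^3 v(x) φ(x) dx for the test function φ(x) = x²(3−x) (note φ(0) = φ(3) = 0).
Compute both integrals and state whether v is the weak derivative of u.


LHS = -108, RHS = -108. Yes, v = u' weakly.

u(x) = 2*x**3 - x**2 - 2*x, classical derivative u'(x) = 6*x**2 - 2*x - 2.
φ(x) = x²(3−x), so φ'(x) = 3*x*(2 - x).
Note φ(0) = φ(3) = 0, so the boundary term u·φ vanishes.
LHS = ∫_0^3 u(x) φ'(x) dx = ∫_0^3 (-6*x^5 + 15*x^4 - 12*x^2) dx. Term by term:
  ∫_0^3 -6*x^5 dx = -729;  ∫_0^3 15*x^4 dx = 729;  ∫_0^3 -12*x^2 dx = -108.
Sum: -729 + 729 − 108 = -108.
So LHS = -108.
∫_0^3 v(x) φ(x) dx = ∫_0^3 (-6*x^5 + 20*x^4 - 4*x^3 - 6*x^2) dx. Term by term:
  ∫_0^3 -6*x^5 dx = -729;  ∫_0^3 20*x^4 dx = 972;  ∫_0^3 -4*x^3 dx = -81;
  ∫_0^3 -6*x^2 dx = -54.
Sum: -729 + 972 − 81 − 54 = 108.
So RHS = -∫_0^3 v(x) φ(x) dx = -108.
LHS = RHS, so the identity holds for this test φ.
Moreover u is smooth here and v(x) = u'(x) = 6*x**2 - 2*x - 2 pointwise, so the identity holds for every test function. Hence v is the weak derivative of u.


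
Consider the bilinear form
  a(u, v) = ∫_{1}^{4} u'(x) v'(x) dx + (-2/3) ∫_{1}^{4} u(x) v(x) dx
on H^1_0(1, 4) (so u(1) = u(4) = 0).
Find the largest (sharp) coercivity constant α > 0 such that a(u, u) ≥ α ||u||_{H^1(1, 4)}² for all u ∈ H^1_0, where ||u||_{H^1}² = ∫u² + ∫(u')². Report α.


α = (-6 + π^2)/(9 + π^2)

Coercivity of a(·,·) on H^1_0(1, 4) means a(u, u) ≥ α ||u||_{H^1}² for every u ∈ H^1_0.
The interval has length L = 3, and Poincaré/coercivity depend only on L. Here a(u, u) = ∫(u')² + (-2/3)·∫u².
Here c = -2/3 < 0 with |c| < (π/L)² = π^2/9, so coercivity still holds. The condition a(u,u) ≥ α||u||_{H^1}² reads (1−α)∫(u')² ≥ (α−c)∫u². Any admissible α is ≤ 1 (rapidly oscillating u have ∫u²/∫(u')² → 0), and α = 1 would force 0 ≥ (1−c)∫u², impossible since c < 1; so 1−α > 0. By the sharp Poincaré inequality on H^1_0 of an interval of length L, ∫(u')² ≥ (π/L)²∫u² with equality for the first sine mode sin(π(x−x₀)/L) (x₀ the left endpoint), so the inequality holds for all u iff (1−α)(π/L)² ≥ α − c, i.e. α ≤ ((π/L)² + c)/((π/L)² + 1) = (1 + c(L/π)²)/(1 + (L/π)²). (Direct route, valid since c ≤ 0: Poincaré gives c∫u² ≥ c(L/π)²∫(u')², so a(u,u) ≥ (1 + c(L/π)²)∫(u')², while ||u||_{H^1}² ≤ (1 + (L/π)²)∫(u')²; dividing yields the same α.) With (π/L)² = π^2/9 and c = -2/3, the largest admissible constant is α = ((π/L)² + c)/((π/L)² + 1).
Simplifying, α = (-6 + π^2)/(9 + π^2).


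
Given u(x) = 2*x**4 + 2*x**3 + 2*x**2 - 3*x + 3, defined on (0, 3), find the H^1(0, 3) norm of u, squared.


||u||_{H^1}^2 = 1930599/35

The H^1 norm (squared) on an interval (0, L) is
  ||u||_{H^1}^2 = ∫_0^L u(x)^2 dx + ∫_0^L u'(x)^2 dx.
Compute u'(x) = 8*x**3 + 6*x**2 + 4*x - 3.
Then u(x)^2 = 4*x**8 + 8*x**7 + 12*x**6 - 4*x**5 + 4*x**4 + 21*x**2 - 18*x + 9 and u'(x)^2 = 64*x**6 + 96*x**5 + 100*x**4 - 20*x**2 - 24*x + 9.
Integrate each monomial from 0 to 3 using ∫_0^3 c·x^n dx = c·3^(n+1)/(n+1):
  ∫_0^3 u(x)^2 dx = ∫_0^3 (4*x^8 + 8*x^7 + 12*x^6 - 4*x^5 + 4*x^4 + 21*x^2 - 18*x + 9) dx. Term by term:
    ∫_0^3 4*x^8 dx = 8748;  ∫_0^3 8*x^7 dx = 6561;  ∫_0^3 12*x^6 dx = 26244/7;
    ∫_0^3 -4*x^5 dx = -486;  ∫_0^3 4*x^4 dx = 972/5;  ∫_0^3 21*x^2 dx = 189;
    ∫_0^3 -18*x dx = -81;  ∫_0^3 9 dx = 27.
  Sum: 8748 + 6561 + 26244/7 − 486 + 972/5 + 189 − 81 + 27 = 661554/35.
  ∫_0^3 u'(x)^2 dx = ∫_0^3 (64*x^6 + 96*x^5 + 100*x^4 - 20*x^2 - 24*x + 9) dx. Term by term:
    ∫_0^3 64*x^6 dx = 139968/7;  ∫_0^3 96*x^5 dx = 11664;  ∫_0^3 100*x^4 dx = 4860;
    ∫_0^3 -20*x^2 dx = -180;  ∫_0^3 -24*x dx = -108;  ∫_0^3 9 dx = 27.
  Sum: 139968/7 + 11664 + 4860 − 180 − 108 + 27 = 253809/7.
Adding: ||u||_{H^1}^2 = 661554/35 + 253809/7 = 1930599/35.


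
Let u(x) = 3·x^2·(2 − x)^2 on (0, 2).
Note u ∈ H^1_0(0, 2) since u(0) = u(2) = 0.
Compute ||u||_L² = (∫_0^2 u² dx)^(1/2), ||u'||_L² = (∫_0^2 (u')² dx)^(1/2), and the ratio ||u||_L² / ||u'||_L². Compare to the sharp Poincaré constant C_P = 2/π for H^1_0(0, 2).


||u||_L² / ||u'||_L² = sqrt(3)/3 < C_P = 2/π.

u(x) = 3·x^2·(2 − x)^2, so u'(x) = 12*x*(x - 2)*(x - 1).
u(x) = 3·x^2·(2 − x)^2 vanishes at x = 0 and x = 2, so u ∈ H^1_0(0, 2). Differentiate via the product rule and integrate the resulting polynomials term by term.
  ∫_0^2 u² dx = ∫_0^2 (9*x^8 - 72*x^7 + 216*x^6 - 288*x^5 + 144*x^4) dx. Term by term:
    ∫_0^2 9*x^8 dx = 512;  ∫_0^2 -72*x^7 dx = -2304;  ∫_0^2 216*x^6 dx = 27648/7;
    ∫_0^2 -288*x^5 dx = -3072;  ∫_0^2 144*x^4 dx = 4608/5.
  Sum: 512 − 2304 + 27648/7 − 3072 + 4608/5 = 256/35.
  ∫_0^2 (u')² dx = ∫_0^2 (144*x^6 - 864*x^5 + 1872*x^4 - 1728*x^3 + 576*x^2) dx. Term by term:
    ∫_0^2 144*x^6 dx = 18432/7;  ∫_0^2 -864*x^5 dx = -9216;  ∫_0^2 1872*x^4 dx = 59904/5;
    ∫_0^2 -1728*x^3 dx = -6912;  ∫_0^2 576*x^2 dx = 1536.
  Sum: 18432/7 − 9216 + 59904/5 − 6912 + 1536 = 768/35.
∫_0^2 u² dx = 256/35, so ||u||_L² = 16*sqrt(35)/35.
∫_0^2 (u')² dx = 768/35, so ||u'||_L² = 16*sqrt(105)/35.
Ratio ||u||_L² / ||u'||_L² = sqrt(3)/3.
Sharp Poincaré constant on H^1_0(0, 2) is C_P = L/π = 2/π, achieved by sin(π/2·x).
A polynomial bump cannot attain the sharp Poincaré constant (only the first sine eigenfunction does), so the ratio is strictly less than C_P, consistent with ||u||_L² ≤ C_P ||u'||_L².


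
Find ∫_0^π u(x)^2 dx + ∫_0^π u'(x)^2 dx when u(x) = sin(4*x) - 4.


||u||_{H^1(0,π)}^2 = 49*π/2

u'(x) = 4*cos(4*x).
Expand u² and (u')² and integrate term by term on (0, π), using: for integers n ≥ 1, ∫_0^π sin²(nx) dx = ∫_0^π cos²(nx) dx = π/2; for n ≠ n', ∫_0^π sin(nx)sin(n'x) dx = ∫_0^π cos(nx)cos(n'x) dx = 0; and by product-to-sum, ∫_0^π sin(nx)cos(n'x) dx = ½∫_0^π [sin((n+n')x) + sin((n−n')x)] dx, which is 0 when n+n' is even and 2n/(n²−n'²) when n+n' is odd (it need not vanish on (0, π)). For the constant mode: ∫_0^π 1 dx = π, ∫_0^π cos(nx) dx = 0, ∫_0^π sin(nx) dx = (1−(−1)^n)/n.
  u² squared terms: (-4)²·∫1 dx = 16·π = 16*π;  (1)²·∫sin(4x)² dx = 1·π/2 = π/2.
  u² cross terms: 2·(-4)·(1)·∫1·sin(4x) dx = -8·(0) = 0.
  So ∫_0^π u² dx = 16*π + π/2 + 0 = 33*π/2.
  (u')² squared terms: (4)²·∫cos(4x)² dx = 16·π/2 = 8*π.
  So ∫_0^π (u')² dx = 8*π.
||u||_{H^1}^2 = (33*π/2) + (8*π) = 49*π/2.


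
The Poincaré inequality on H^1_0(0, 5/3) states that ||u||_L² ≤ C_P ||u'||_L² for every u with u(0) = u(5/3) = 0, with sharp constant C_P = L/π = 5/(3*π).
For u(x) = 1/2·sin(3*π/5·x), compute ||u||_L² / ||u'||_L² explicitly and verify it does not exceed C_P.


||u||_L² / ||u'||_L² = 5/(3*π) = C_P.

u(x) = 1/2·sin(3*π/5·x), so u'(x) = 3*π*cos(3*π*x/5)/10.
Writing u(x) = A·sin(kπx/L) with A = 1/2 and k = 1, use ∫_0^L sin²(kπx/L) dx = L/2 and ∫_0^L cos²(kπx/L) dx = L/2.
u² = 1/4·sin²(3*π/5·x) and (u')² = 9*π^2/100·cos²(3*π/5·x), and each of sin², cos² integrates to L/2 = 5/6 over (0, 5/3).
∫_0^5/3 u² dx = 5/24, so ||u||_L² = sqrt(30)/12.
∫_0^5/3 (u')² dx = 3*π^2/40, so ||u'||_L² = sqrt(30)*π/20.
Ratio ||u||_L² / ||u'||_L² = 5/(3*π).
Sharp Poincaré constant on H^1_0(0, 5/3) is C_P = L/π = 5/(3*π), achieved by sin(3*π/5·x).
This is the k = 1 eigenfunction (up to amplitude), so the ratio equals the sharp Poincaré constant exactly.


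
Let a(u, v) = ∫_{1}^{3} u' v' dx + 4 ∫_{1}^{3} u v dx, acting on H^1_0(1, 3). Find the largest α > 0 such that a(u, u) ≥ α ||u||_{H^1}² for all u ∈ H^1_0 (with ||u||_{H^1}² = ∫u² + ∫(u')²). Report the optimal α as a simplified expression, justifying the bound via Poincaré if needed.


α = 1

Coercivity of a(·,·) on H^1_0(1, 3) means a(u, u) ≥ α ||u||_{H^1}² for every u ∈ H^1_0.
The interval has length L = 2, and Poincaré/coercivity depend only on L. Here a(u, u) = ∫(u')² + (4)·∫u².
Here c = 4 ≥ 1, so a(u,u) = ∫(u')² + c∫u² ≥ ∫(u')² + ∫u² = ||u||_{H^1}², i.e. α = 1 works. No larger α is possible: a(u,u) ≥ α||u||_{H^1}² means (1−α)∫(u')² ≥ (α−c)∫u², and for the modes u_n = sin(nπ(x−x₀)/L) (x₀ the left endpoint) one has ∫u_n²/∫(u_n')² = (L/(nπ))² → 0, so a(u_n,u_n)/||u_n||_{H^1}² → 1. Hence the optimal constant is α = 1.
Therefore α = 1.


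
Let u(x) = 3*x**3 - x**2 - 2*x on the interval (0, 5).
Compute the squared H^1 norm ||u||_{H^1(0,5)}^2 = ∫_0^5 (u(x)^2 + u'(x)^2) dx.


||u||_{H^1}^2 = 2573020/21

The H^1 norm (squared) on an interval (0, L) is
  ||u||_{H^1}^2 = ∫_0^L u(x)^2 dx + ∫_0^L u'(x)^2 dx.
Compute u'(x) = 9*x**2 - 2*x - 2.
Then u(x)^2 = 9*x**6 - 6*x**5 - 11*x**4 + 4*x**3 + 4*x**2 and u'(x)^2 = 81*x**4 - 36*x**3 - 32*x**2 + 8*x + 4.
Integrate each monomial from 0 to 5 using ∫_0^5 c·x^n dx = c·5^(n+1)/(n+1):
  ∫_0^5 u(x)^2 dx = ∫_0^5 (9*x^6 - 6*x^5 - 11*x^4 + 4*x^3 + 4*x^2) dx. Term by term:
    ∫_0^5 9*x^6 dx = 703125/7;  ∫_0^5 -6*x^5 dx = -15625;  ∫_0^5 -11*x^4 dx = -6875;
    ∫_0^5 4*x^3 dx = 625;  ∫_0^5 4*x^2 dx = 500/3.
  Sum: 703125/7 − 15625 − 6875 + 625 + 500/3 = 1653500/21.
  ∫_0^5 u'(x)^2 dx = ∫_0^5 (81*x^4 - 36*x^3 - 32*x^2 + 8*x + 4) dx. Term by term:
    ∫_0^5 81*x^4 dx = 50625;  ∫_0^5 -36*x^3 dx = -5625;  ∫_0^5 -32*x^2 dx = -4000/3;
    ∫_0^5 8*x dx = 100;  ∫_0^5 4 dx = 20.
  Sum: 50625 − 5625 − 4000/3 + 100 + 20 = 131360/3.
Adding: ||u||_{H^1}^2 = 1653500/21 + 131360/3 = 2573020/21.


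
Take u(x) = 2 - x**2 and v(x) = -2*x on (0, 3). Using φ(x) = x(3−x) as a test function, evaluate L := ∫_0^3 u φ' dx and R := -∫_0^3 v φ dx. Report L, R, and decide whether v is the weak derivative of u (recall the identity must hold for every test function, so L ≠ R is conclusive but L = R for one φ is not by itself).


LHS = 27/2, RHS = 27/2. Yes, v = u' weakly.

u(x) = 2 - x**2, classical derivative u'(x) = -2*x.
φ(x) = x(3−x), so φ'(x) = 3 - 2*x.
Note φ(0) = φ(3) = 0, so the boundary term u·φ vanishes.
LHS = ∫_0^3 u(x) φ'(x) dx = ∫_0^3 (2*x^3 - 3*x^2 - 4*x + 6) dx. Term by term:
  ∫_0^3 2*x^3 dx = 81/2;  ∫_0^3 -3*x^2 dx = -27;  ∫_0^3 -4*x dx = -18;
  ∫_0^3 6 dx = 18.
Sum: 81/2 − 27 − 18 + 18 = 27/2.
So LHS = 27/2.
∫_0^3 v(x) φ(x) dx = ∫_0^3 (2*x^3 - 6*x^2) dx. Term by term:
  ∫_0^3 2*x^3 dx = 81/2;  ∫_0^3 -6*x^2 dx = -54.
Sum: 81/2 − 54 = -27/2.
So RHS = -∫_0^3 v(x) φ(x) dx = 27/2.
LHS = RHS, so the identity holds for this test φ.
Moreover u is smooth here and v(x) = u'(x) = -2*x pointwise, so the identity holds for every test function. Hence v is the weak derivative of u.


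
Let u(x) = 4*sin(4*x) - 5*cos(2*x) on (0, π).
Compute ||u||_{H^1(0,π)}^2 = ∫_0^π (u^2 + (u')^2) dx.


||u||_{H^1(0,π)}^2 = 397*π/2

u'(x) = 10*sin(2*x) + 16*cos(4*x).
Expand u² and (u')² and integrate term by term on (0, π), using: for integers n ≥ 1, ∫_0^π sin²(nx) dx = ∫_0^π cos²(nx) dx = π/2; for n ≠ n', ∫_0^π sin(nx)sin(n'x) dx = ∫_0^π cos(nx)cos(n'x) dx = 0; and by product-to-sum, ∫_0^π sin(nx)cos(n'x) dx = ½∫_0^π [sin((n+n')x) + sin((n−n')x)] dx, which is 0 when n+n' is even and 2n/(n²−n'²) when n+n' is odd (it need not vanish on (0, π)).
  u² squared terms: (-5)²·∫cos(2x)² dx = 25·π/2 = 25*π/2;  (4)²·∫sin(4x)² dx = 16·π/2 = 8*π.
  u² cross terms: 2·(-5)·(4)·∫cos(2x)·sin(4x) dx = -40·(0) = 0.
  So ∫_0^π u² dx = 25*π/2 + 8*π + 0 = 41*π/2.
  (u')² squared terms: (10)²·∫sin(2x)² dx = 100·π/2 = 50*π;  (16)²·∫cos(4x)² dx = 256·π/2 = 128*π.
  (u')² cross terms: 2·(10)·(16)·∫sin(2x)·cos(4x) dx = 320·(0) = 0.
  So ∫_0^π (u')² dx = 50*π + 128*π + 0 = 178*π.
||u||_{H^1}^2 = (41*π/2) + (178*π) = 397*π/2.


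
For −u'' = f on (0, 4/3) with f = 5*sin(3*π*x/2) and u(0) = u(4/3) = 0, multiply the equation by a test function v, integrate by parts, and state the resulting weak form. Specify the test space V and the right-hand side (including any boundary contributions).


V = H^1_0(0, 4/3) (so v(0) = v(4/3) = 0); weak form: ∫_0^4/3 u'v' dx = ∫_0^4/3 (5*sin(3*π*x/2)) v dx for all v ∈ V.

Multiply both sides by a test function v and integrate from 0 to 4/3:
  ∫_0^4/3 −u''(x) v(x) dx = ∫_0^4/3 f(x) v(x) dx.
Integrate the LHS by parts once:
  ∫_0^4/3 −u'' v dx = −[u'(x) v(x)]_0^4/3 + ∫_0^4/3 u'(x) v'(x) dx.
Thus ∫_0^4/3 u'(x) v'(x) dx = ∫_0^4/3 f(x) v(x) dx + [u'(x) v(x)]_0^4/3.
Choose V so that boundary terms are either known or forced to vanish.
u is Dirichlet: u(0) = u(4/3) = 0. Let V = H^1_0(0, 4/3); then v(0) = v(4/3) = 0, and [u' v]_0^4/3 = 0.
Weak formulation: find u (satisfying any essential BC) such that ∫_0^4/3 u'(x) v'(x) dx = ∫_0^4/3 f v dx for all v ∈ V.
Substituting f(x) = 5*sin(3*π*x/2), the right-hand side is ∫_0^4/3 (5*sin(3*π*x/2)) v dx.


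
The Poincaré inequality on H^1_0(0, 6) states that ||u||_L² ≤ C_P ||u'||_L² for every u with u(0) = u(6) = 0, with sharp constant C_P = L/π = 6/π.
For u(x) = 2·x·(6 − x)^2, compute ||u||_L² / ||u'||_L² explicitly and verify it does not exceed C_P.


||u||_L² / ||u'||_L² = 3*sqrt(14)/7 < C_P = 6/π.

u(x) = 2·x·(6 − x)^2, so u'(x) = 6*(x - 6)*(x - 2).
u(x) = 2·x·(6 − x)^2 vanishes at x = 0 and x = 6, so u ∈ H^1_0(0, 6). Differentiate via the product rule and integrate the resulting polynomials term by term.
  ∫_0^6 u² dx = ∫_0^6 (4*x^6 - 96*x^5 + 864*x^4 - 3456*x^3 + 5184*x^2) dx. Term by term:
    ∫_0^6 4*x^6 dx = 1119744/7;  ∫_0^6 -96*x^5 dx = -746496;  ∫_0^6 864*x^4 dx = 6718464/5;
    ∫_0^6 -3456*x^3 dx = -1119744;  ∫_0^6 5184*x^2 dx = 373248.
  Sum: 1119744/7 − 746496 + 6718464/5 − 1119744 + 373248 = 373248/35.
  ∫_0^6 (u')² dx = ∫_0^6 (36*x^4 - 576*x^3 + 3168*x^2 - 6912*x + 5184) dx. Term by term:
    ∫_0^6 36*x^4 dx = 279936/5;  ∫_0^6 -576*x^3 dx = -186624;  ∫_0^6 3168*x^2 dx = 228096;
    ∫_0^6 -6912*x dx = -124416;  ∫_0^6 5184 dx = 31104.
  Sum: 279936/5 − 186624 + 228096 − 124416 + 31104 = 20736/5.
∫_0^6 u² dx = 373248/35, so ||u||_L² = 432*sqrt(70)/35.
∫_0^6 (u')² dx = 20736/5, so ||u'||_L² = 144*sqrt(5)/5.
Ratio ||u||_L² / ||u'||_L² = 3*sqrt(14)/7.
Sharp Poincaré constant on H^1_0(0, 6) is C_P = L/π = 6/π, achieved by sin(π/6·x).
A polynomial bump cannot attain the sharp Poincaré constant (only the first sine eigenfunction does), so the ratio is strictly less than C_P, consistent with ||u||_L² ≤ C_P ||u'||_L².


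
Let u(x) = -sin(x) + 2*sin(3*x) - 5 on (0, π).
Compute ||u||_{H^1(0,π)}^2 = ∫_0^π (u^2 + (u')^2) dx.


||u||_{H^1(0,π)}^2 = 20/3 + 46*π

u'(x) = -cos(x) + 6*cos(3*x).
Expand u² and (u')² and integrate term by term on (0, π), using: for integers n ≥ 1, ∫_0^π sin²(nx) dx = ∫_0^π cos²(nx) dx = π/2; for n ≠ n', ∫_0^π sin(nx)sin(n'x) dx = ∫_0^π cos(nx)cos(n'x) dx = 0; and by product-to-sum, ∫_0^π sin(nx)cos(n'x) dx = ½∫_0^π [sin((n+n')x) + sin((n−n')x)] dx, which is 0 when n+n' is even and 2n/(n²−n'²) when n+n' is odd (it need not vanish on (0, π)). For the constant mode: ∫_0^π 1 dx = π, ∫_0^π cos(nx) dx = 0, ∫_0^π sin(nx) dx = (1−(−1)^n)/n.
  u² squared terms: (-5)²·∫1 dx = 25·π = 25*π;  (-1)²·∫sin(x)² dx = 1·π/2 = π/2;  (2)²·∫sin(3x)² dx = 4·π/2 = 2*π.
  u² cross terms: 2·(-5)·(-1)·∫1·sin(x) dx = 10·(2) = 20;  2·(-5)·(2)·∫1·sin(3x) dx = -20·(2/3) = -40/3;  2·(-1)·(2)·∫sin(x)·sin(3x) dx = -4·(0) = 0.
  So ∫_0^π u² dx = 25*π + π/2 + 2*π + 20 − 40/3 + 0 = 20/3 + 55*π/2.
  (u')² squared terms: (-1)²·∫cos(x)² dx = 1·π/2 = π/2;  (6)²·∫cos(3x)² dx = 36·π/2 = 18*π.
  (u')² cross terms: 2·(-1)·(6)·∫cos(x)·cos(3x) dx = -12·(0) = 0.
  So ∫_0^π (u')² dx = π/2 + 18*π + 0 = 37*π/2.
||u||_{H^1}^2 = (20/3 + 55*π/2) + (37*π/2) = 20/3 + 46*π.


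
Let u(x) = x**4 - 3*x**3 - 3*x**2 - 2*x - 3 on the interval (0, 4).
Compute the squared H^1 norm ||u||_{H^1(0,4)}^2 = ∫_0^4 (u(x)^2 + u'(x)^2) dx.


||u||_{H^1}^2 = 1523036/315

The H^1 norm (squared) on an interval (0, L) is
  ||u||_{H^1}^2 = ∫_0^L u(x)^2 dx + ∫_0^L u'(x)^2 dx.
Compute u'(x) = 4*x**3 - 9*x**2 - 6*x - 2.
Then u(x)^2 = x**8 - 6*x**7 + 3*x**6 + 14*x**5 + 15*x**4 + 30*x**3 + 22*x**2 + 12*x + 9 and u'(x)^2 = 16*x**6 - 72*x**5 + 33*x**4 + 92*x**3 + 72*x**2 + 24*x + 4.
Integrate each monomial from 0 to 4 using ∫_0^4 c·x^n dx = c·4^(n+1)/(n+1):
  ∫_0^4 u(x)^2 dx = ∫_0^4 (x^8 - 6*x^7 + 3*x^6 + 14*x^5 + 15*x^4 + 30*x^3 + 22*x^2 + 12*x + 9) dx. Term by term:
    ∫_0^4 x^8 dx = 262144/9;  ∫_0^4 -6*x^7 dx = -49152;  ∫_0^4 3*x^6 dx = 49152/7;
    ∫_0^4 14*x^5 dx = 28672/3;  ∫_0^4 15*x^4 dx = 3072;  ∫_0^4 30*x^3 dx = 1920;
    ∫_0^4 22*x^2 dx = 1408/3;  ∫_0^4 12*x dx = 96;  ∫_0^4 9 dx = 36.
  Sum: 262144/9 − 49152 + 49152/7 + 28672/3 + 3072 + 1920 + 1408/3 + 96 + 36 = 135292/63.
  ∫_0^4 u'(x)^2 dx = ∫_0^4 (16*x^6 - 72*x^5 + 33*x^4 + 92*x^3 + 72*x^2 + 24*x + 4) dx. Term by term:
    ∫_0^4 16*x^6 dx = 262144/7;  ∫_0^4 -72*x^5 dx = -49152;  ∫_0^4 33*x^4 dx = 33792/5;
    ∫_0^4 92*x^3 dx = 5888;  ∫_0^4 72*x^2 dx = 1536;  ∫_0^4 24*x dx = 192;
    ∫_0^4 4 dx = 16.
  Sum: 262144/7 − 49152 + 33792/5 + 5888 + 1536 + 192 + 16 = 94064/35.
Adding: ||u||_{H^1}^2 = 135292/63 + 94064/35 = 1523036/315.


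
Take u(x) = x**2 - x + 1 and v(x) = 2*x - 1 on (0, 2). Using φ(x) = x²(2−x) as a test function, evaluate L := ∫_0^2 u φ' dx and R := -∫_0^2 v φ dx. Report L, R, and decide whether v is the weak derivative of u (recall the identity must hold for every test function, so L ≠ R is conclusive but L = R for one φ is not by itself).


LHS = -28/15, RHS = -28/15. Yes, v = u' weakly.

u(x) = x**2 - x + 1, classical derivative u'(x) = 2*x - 1.
φ(x) = x²(2−x), so φ'(x) = x*(4 - 3*x).
Note φ(0) = φ(2) = 0, so the boundary term u·φ vanishes.
LHS = ∫_0^2 u(x) φ'(x) dx = ∫_0^2 (-3*x^4 + 7*x^3 - 7*x^2 + 4*x) dx. Term by term:
  ∫_0^2 -3*x^4 dx = -96/5;  ∫_0^2 7*x^3 dx = 28;  ∫_0^2 -7*x^2 dx = -56/3;
  ∫_0^2 4*x dx = 8.
Sum: -96/5 + 28 − 56/3 + 8 = -28/15.
So LHS = -28/15.
∫_0^2 v(x) φ(x) dx = ∫_0^2 (-2*x^4 + 5*x^3 - 2*x^2) dx. Term by term:
  ∫_0^2 -2*x^4 dx = -64/5;  ∫_0^2 5*x^3 dx = 20;  ∫_0^2 -2*x^2 dx = -16/3.
Sum: -64/5 + 20 − 16/3 = 28/15.
So RHS = -∫_0^2 v(x) φ(x) dx = -28/15.
LHS = RHS, so the identity holds for this test φ.
Moreover u is smooth here and v(x) = u'(x) = 2*x - 1 pointwise, so the identity holds for every test function. Hence v is the weak derivative of u.


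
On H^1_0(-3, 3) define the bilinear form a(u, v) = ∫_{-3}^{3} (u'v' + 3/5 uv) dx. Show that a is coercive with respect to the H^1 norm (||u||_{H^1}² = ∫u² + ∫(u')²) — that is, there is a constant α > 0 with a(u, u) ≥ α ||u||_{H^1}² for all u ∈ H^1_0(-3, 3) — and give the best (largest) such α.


α = (π^2 + 108/5)/(π^2 + 36)

Coercivity of a(·,·) on H^1_0(-3, 3) means a(u, u) ≥ α ||u||_{H^1}² for every u ∈ H^1_0.
The interval has length L = 6, and Poincaré/coercivity depend only on L. Here a(u, u) = ∫(u')² + (3/5)·∫u².
Here 0 < c = 3/5 < 1. The condition a(u,u) ≥ α||u||_{H^1}² reads (1−α)∫(u')² ≥ (α−c)∫u². Any admissible α is ≤ 1 (rapidly oscillating u have ∫u²/∫(u')² → 0), and α = 1 would force 0 ≥ (1−c)∫u², impossible since c < 1; so 1−α > 0. By the sharp Poincaré inequality on H^1_0 of an interval of length L, ∫(u')² ≥ (π/L)²∫u² with equality for the first sine mode sin(π(x−x₀)/L) (x₀ the left endpoint), so the inequality holds for all u iff (1−α)(π/L)² ≥ α − c, i.e. α ≤ ((π/L)² + c)/((π/L)² + 1) = (1 + c(L/π)²)/(1 + (L/π)²). With (π/L)² = π^2/36 and c = 3/5, the largest admissible constant is α = ((π/L)² + c)/((π/L)² + 1).
Simplifying, α = (π^2 + 108/5)/(π^2 + 36).


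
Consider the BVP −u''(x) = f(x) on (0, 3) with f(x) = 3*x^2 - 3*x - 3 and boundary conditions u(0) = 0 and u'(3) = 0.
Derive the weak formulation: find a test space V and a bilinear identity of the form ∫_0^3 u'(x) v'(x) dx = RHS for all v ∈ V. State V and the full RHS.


V = {v ∈ H^1(0, 3) : v(0) = 0} (test functions vanish at x = 0 where u is specified); weak form: ∫_0^3 u'v' dx = ∫_0^3 (3*x^2 - 3*x - 3) v dx for all v ∈ V.

Multiply both sides by a test function v and integrate from 0 to 3:
  ∫_0^3 −u''(x) v(x) dx = ∫_0^3 f(x) v(x) dx.
Integrate the LHS by parts once:
  ∫_0^3 −u'' v dx = −[u'(x) v(x)]_0^3 + ∫_0^3 u'(x) v'(x) dx.
Thus ∫_0^3 u'(x) v'(x) dx = ∫_0^3 f(x) v(x) dx + [u'(x) v(x)]_0^3.
Choose V so that boundary terms are either known or forced to vanish.
Mixed BC: u(0) = 0 (Dirichlet) and u'(3) = 0 (Neumann). Define V = {v ∈ H^1(0, 3) : v(0) = 0}. Then [u' v]_0^3 = u'(3)·v(3) − u'(0)·0 = 0.
Weak formulation: find u (satisfying any essential BC) such that ∫_0^3 u'(x) v'(x) dx = ∫_0^3 f v dx for all v ∈ V (Dirichlet at 0 absorbed into V; the Neumann datum at x = 3 is zero, so no boundary term remains).
Substituting f(x) = 3*x^2 - 3*x - 3, the right-hand side is ∫_0^3 (3*x^2 - 3*x - 3) v dx.


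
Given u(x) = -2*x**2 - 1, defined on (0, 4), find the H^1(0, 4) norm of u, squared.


||u||_{H^1}^2 = 18748/15

The H^1 norm (squared) on an interval (0, L) is
  ||u||_{H^1}^2 = ∫_0^L u(x)^2 dx + ∫_0^L u'(x)^2 dx.
Compute u'(x) = -4*x.
Then u(x)^2 = 4*x**4 + 4*x**2 + 1 and u'(x)^2 = 16*x**2.
Integrate each monomial from 0 to 4 using ∫_0^4 c·x^n dx = c·4^(n+1)/(n+1):
  ∫_0^4 u(x)^2 dx = ∫_0^4 (4*x^4 + 4*x^2 + 1) dx. Term by term:
    ∫_0^4 4*x^4 dx = 4096/5;  ∫_0^4 4*x^2 dx = 256/3;  ∫_0^4 1 dx = 4.
  Sum: 4096/5 + 256/3 + 4 = 13628/15.
  ∫_0^4 u'(x)^2 dx = ∫_0^4 (16*x^2) dx. Term by term:
    ∫_0^4 16*x^2 dx = 1024/3.
Adding: ||u||_{H^1}^2 = 13628/15 + 1024/3 = 18748/15.


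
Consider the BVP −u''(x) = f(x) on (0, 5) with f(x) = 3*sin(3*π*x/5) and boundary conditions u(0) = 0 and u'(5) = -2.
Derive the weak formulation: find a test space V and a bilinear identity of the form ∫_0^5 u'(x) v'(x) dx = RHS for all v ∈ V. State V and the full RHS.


V = {v ∈ H^1(0, 5) : v(0) = 0} (test functions vanish at x = 0 where u is specified); weak form: ∫_0^5 u'v' dx = ∫_0^5 (3*sin(3*π*x/5)) v dx − 2·v(5) for all v ∈ V.

Multiply both sides by a test function v and integrate from 0 to 5:
  ∫_0^5 −u''(x) v(x) dx = ∫_0^5 f(x) v(x) dx.
Integrate the LHS by parts once:
  ∫_0^5 −u'' v dx = −[u'(x) v(x)]_0^5 + ∫_0^5 u'(x) v'(x) dx.
Thus ∫_0^5 u'(x) v'(x) dx = ∫_0^5 f(x) v(x) dx + [u'(x) v(x)]_0^5.
Choose V so that boundary terms are either known or forced to vanish.
Mixed BC: u(0) = 0 (Dirichlet) and u'(5) = -2 (Neumann). Define V = {v ∈ H^1(0, 5) : v(0) = 0}. Then [u' v]_0^5 = u'(5)·v(5) − u'(0)·0 = − 2·v(5).
Weak formulation: find u (satisfying any essential BC) such that ∫_0^5 u'(x) v'(x) dx = ∫_0^5 f v dx − 2·v(5) for all v ∈ V (Dirichlet at 0 absorbed into V; Neumann datum at x = 5 contributes the boundary term).
Substituting f(x) = 3*sin(3*π*x/5), the right-hand side is ∫_0^5 (3*sin(3*π*x/5)) v dx − 2·v(5).


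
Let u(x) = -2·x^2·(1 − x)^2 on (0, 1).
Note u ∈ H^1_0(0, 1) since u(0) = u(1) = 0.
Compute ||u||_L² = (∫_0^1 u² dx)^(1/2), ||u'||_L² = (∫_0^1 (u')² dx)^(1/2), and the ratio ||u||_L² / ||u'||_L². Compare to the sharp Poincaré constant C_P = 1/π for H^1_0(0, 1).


||u||_L² / ||u'||_L² = sqrt(3)/6 < C_P = 1/π.

u(x) = -2·x^2·(1 − x)^2, so u'(x) = 4*x*(x*(1 - x) - (x - 1)^2).
u(x) = -2·x^2·(1 − x)^2 vanishes at x = 0 and x = 1, so u ∈ H^1_0(0, 1). Differentiate via the product rule and integrate the resulting polynomials term by term.
  ∫_0^1 u² dx = ∫_0^1 (4*x^8 - 16*x^7 + 24*x^6 - 16*x^5 + 4*x^4) dx. Term by term:
    ∫_0^1 4*x^8 dx = 4/9;  ∫_0^1 -16*x^7 dx = -2;  ∫_0^1 24*x^6 dx = 24/7;
    ∫_0^1 -16*x^5 dx = -8/3;  ∫_0^1 4*x^4 dx = 4/5.
  Sum: 4/9 − 2 + 24/7 − 8/3 + 4/5 = 2/315.
  ∫_0^1 (u')² dx = ∫_0^1 (64*x^6 - 192*x^5 + 208*x^4 - 96*x^3 + 16*x^2) dx. Term by term:
    ∫_0^1 64*x^6 dx = 64/7;  ∫_0^1 -192*x^5 dx = -32;  ∫_0^1 208*x^4 dx = 208/5;
    ∫_0^1 -96*x^3 dx = -24;  ∫_0^1 16*x^2 dx = 16/3.
  Sum: 64/7 − 32 + 208/5 − 24 + 16/3 = 8/105.
∫_0^1 u² dx = 2/315, so ||u||_L² = sqrt(70)/105.
∫_0^1 (u')² dx = 8/105, so ||u'||_L² = 2*sqrt(210)/105.
Ratio ||u||_L² / ||u'||_L² = sqrt(3)/6.
Sharp Poincaré constant on H^1_0(0, 1) is C_P = L/π = 1/π, achieved by sin(π·x).
A polynomial bump cannot attain the sharp Poincaré constant (only the first sine eigenfunction does), so the ratio is strictly less than C_P, consistent with ||u||_L² ≤ C_P ||u'||_L².


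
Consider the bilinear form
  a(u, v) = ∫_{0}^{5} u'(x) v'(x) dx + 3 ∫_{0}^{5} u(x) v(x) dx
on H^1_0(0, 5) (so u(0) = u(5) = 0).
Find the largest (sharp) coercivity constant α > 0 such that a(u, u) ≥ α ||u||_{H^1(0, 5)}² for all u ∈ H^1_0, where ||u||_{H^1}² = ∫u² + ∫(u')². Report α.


α = 1

Coercivity of a(·,·) on H^1_0(0, 5) means a(u, u) ≥ α ||u||_{H^1}² for every u ∈ H^1_0.
The interval has length L = 5, and Poincaré/coercivity depend only on L. Here a(u, u) = ∫(u')² + (3)·∫u².
Here c = 3 ≥ 1, so a(u,u) = ∫(u')² + c∫u² ≥ ∫(u')² + ∫u² = ||u||_{H^1}², i.e. α = 1 works. No larger α is possible: a(u,u) ≥ α||u||_{H^1}² means (1−α)∫(u')² ≥ (α−c)∫u², and for the modes u_n = sin(nπ(x−x₀)/L) (x₀ the left endpoint) one has ∫u_n²/∫(u_n')² = (L/(nπ))² → 0, so a(u_n,u_n)/||u_n||_{H^1}² → 1. Hence the optimal constant is α = 1.
Therefore α = 1.


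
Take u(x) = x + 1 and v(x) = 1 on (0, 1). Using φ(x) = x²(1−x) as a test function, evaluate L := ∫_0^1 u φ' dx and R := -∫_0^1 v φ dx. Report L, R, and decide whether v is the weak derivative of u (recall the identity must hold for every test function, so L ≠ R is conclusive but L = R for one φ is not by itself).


LHS = -1/12, RHS = -1/12. Yes, v = u' weakly.

u(x) = x + 1, classical derivative u'(x) = 1.
φ(x) = x²(1−x), so φ'(x) = x*(2 - 3*x).
Note φ(0) = φ(1) = 0, so the boundary term u·φ vanishes.
LHS = ∫_0^1 u(x) φ'(x) dx = ∫_0^1 (-3*x^3 - x^2 + 2*x) dx. Term by term:
  ∫_0^1 -3*x^3 dx = -3/4;  ∫_0^1 -x^2 dx = -1/3;  ∫_0^1 2*x dx = 1.
Sum: -3/4 − 1/3 + 1 = -1/12.
So LHS = -1/12.
∫_0^1 v(x) φ(x) dx = ∫_0^1 (-x^3 + x^2) dx. Term by term:
  ∫_0^1 -x^3 dx = -1/4;  ∫_0^1 x^2 dx = 1/3.
Sum: -1/4 + 1/3 = 1/12.
So RHS = -∫_0^1 v(x) φ(x) dx = -1/12.
LHS = RHS, so the identity holds for this test φ.
Moreover u is smooth here and v(x) = u'(x) = 1 pointwise, so the identity holds for every test function. Hence v is the weak derivative of u.


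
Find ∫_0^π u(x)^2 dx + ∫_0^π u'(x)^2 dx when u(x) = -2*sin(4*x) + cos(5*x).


||u||_{H^1(0,π)}^2 = 832/9 + 47*π

u'(x) = -5*sin(5*x) - 8*cos(4*x).
Expand u² and (u')² and integrate term by term on (0, π), using: for integers n ≥ 1, ∫_0^π sin²(nx) dx = ∫_0^π cos²(nx) dx = π/2; for n ≠ n', ∫_0^π sin(nx)sin(n'x) dx = ∫_0^π cos(nx)cos(n'x) dx = 0; and by product-to-sum, ∫_0^π sin(nx)cos(n'x) dx = ½∫_0^π [sin((n+n')x) + sin((n−n')x)] dx, which is 0 when n+n' is even and 2n/(n²−n'²) when n+n' is odd (it need not vanish on (0, π)).
  u² squared terms: (-2)²·∫sin(4x)² dx = 4·π/2 = 2*π;  (1)²·∫cos(5x)² dx = 1·π/2 = π/2.
  u² cross terms: 2·(-2)·(1)·∫sin(4x)·cos(5x) dx = -4·(-8/9) = 32/9.
  So ∫_0^π u² dx = 2*π + π/2 + 32/9 = 32/9 + 5*π/2.
  (u')² squared terms: (-8)²·∫cos(4x)² dx = 64·π/2 = 32*π;  (-5)²·∫sin(5x)² dx = 25·π/2 = 25*π/2.
  (u')² cross terms: 2·(-8)·(-5)·∫cos(4x)·sin(5x) dx = 80·(10/9) = 800/9.
  So ∫_0^π (u')² dx = 32*π + 25*π/2 + 800/9 = 800/9 + 89*π/2.
||u||_{H^1}^2 = (32/9 + 5*π/2) + (800/9 + 89*π/2) = 832/9 + 47*π.


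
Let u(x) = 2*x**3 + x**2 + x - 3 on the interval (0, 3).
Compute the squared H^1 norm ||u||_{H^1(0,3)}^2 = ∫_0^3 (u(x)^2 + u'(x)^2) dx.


||u||_{H^1}^2 = 289227/70

The H^1 norm (squared) on an interval (0, L) is
  ||u||_{H^1}^2 = ∫_0^L u(x)^2 dx + ∫_0^L u'(x)^2 dx.
Compute u'(x) = 6*x**2 + 2*x + 1.
Then u(x)^2 = 4*x**6 + 4*x**5 + 5*x**4 - 10*x**3 - 5*x**2 - 6*x + 9 and u'(x)^2 = 36*x**4 + 24*x**3 + 16*x**2 + 4*x + 1.
Integrate each monomial from 0 to 3 using ∫_0^3 c·x^n dx = c·3^(n+1)/(n+1):
  ∫_0^3 u(x)^2 dx = ∫_0^3 (4*x^6 + 4*x^5 + 5*x^4 - 10*x^3 - 5*x^2 - 6*x + 9) dx. Term by term:
    ∫_0^3 4*x^6 dx = 8748/7;  ∫_0^3 4*x^5 dx = 486;  ∫_0^3 5*x^4 dx = 243;
    ∫_0^3 -10*x^3 dx = -405/2;  ∫_0^3 -5*x^2 dx = -45;  ∫_0^3 -6*x dx = -27;
    ∫_0^3 9 dx = 27.
  Sum: 8748/7 + 486 + 243 − 405/2 − 45 − 27 + 27 = 24237/14.
  ∫_0^3 u'(x)^2 dx = ∫_0^3 (36*x^4 + 24*x^3 + 16*x^2 + 4*x + 1) dx. Term by term:
    ∫_0^3 36*x^4 dx = 8748/5;  ∫_0^3 24*x^3 dx = 486;  ∫_0^3 16*x^2 dx = 144;
    ∫_0^3 4*x dx = 18;  ∫_0^3 1 dx = 3.
  Sum: 8748/5 + 486 + 144 + 18 + 3 = 12003/5.
Adding: ||u||_{H^1}^2 = 24237/14 + 12003/5 = 289227/70.


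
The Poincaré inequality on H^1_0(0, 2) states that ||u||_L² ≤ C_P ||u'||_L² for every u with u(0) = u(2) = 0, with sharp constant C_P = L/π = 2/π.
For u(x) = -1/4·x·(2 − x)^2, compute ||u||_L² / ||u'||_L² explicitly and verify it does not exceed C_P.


||u||_L² / ||u'||_L² = sqrt(14)/7 < C_P = 2/π.

u(x) = -1/4·x·(2 − x)^2, so u'(x) = (2 - 3*x)*(x - 2)/4.
u(x) = -1/4·x·(2 − x)^2 vanishes at x = 0 and x = 2, so u ∈ H^1_0(0, 2). Differentiate via the product rule and integrate the resulting polynomials term by term.
  ∫_0^2 u² dx = ∫_0^2 (x^6/16 - x^5/2 + 3*x^4/2 - 2*x^3 + x^2) dx. Term by term:
    ∫_0^2 x^6/16 dx = 8/7;  ∫_0^2 -x^5/2 dx = -16/3;  ∫_0^2 3*x^4/2 dx = 48/5;
    ∫_0^2 -2*x^3 dx = -8;  ∫_0^2 x^2 dx = 8/3.
  Sum: 8/7 − 16/3 + 48/5 − 8 + 8/3 = 8/105.
  ∫_0^2 (u')² dx = ∫_0^2 (9*x^4/16 - 3*x^3 + 11*x^2/2 - 4*x + 1) dx. Term by term:
    ∫_0^2 9*x^4/16 dx = 18/5;  ∫_0^2 -3*x^3 dx = -12;  ∫_0^2 11*x^2/2 dx = 44/3;
    ∫_0^2 -4*x dx = -8;  ∫_0^2 1 dx = 2.
  Sum: 18/5 − 12 + 44/3 − 8 + 2 = 4/15.
∫_0^2 u² dx = 8/105, so ||u||_L² = 2*sqrt(210)/105.
∫_0^2 (u')² dx = 4/15, so ||u'||_L² = 2*sqrt(15)/15.
Ratio ||u||_L² / ||u'||_L² = sqrt(14)/7.
Sharp Poincaré constant on H^1_0(0, 2) is C_P = L/π = 2/π, achieved by sin(π/2·x).
A polynomial bump cannot attain the sharp Poincaré constant (only the first sine eigenfunction does), so the ratio is strictly less than C_P, consistent with ||u||_L² ≤ C_P ||u'||_L².
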